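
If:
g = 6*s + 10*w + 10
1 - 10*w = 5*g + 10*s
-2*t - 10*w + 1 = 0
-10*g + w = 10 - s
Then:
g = -33/35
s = 583/140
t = 517/28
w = -503/140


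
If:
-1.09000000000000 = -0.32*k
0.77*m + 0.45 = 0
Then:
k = 3.41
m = -0.58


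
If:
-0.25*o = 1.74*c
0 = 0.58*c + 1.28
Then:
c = -2.21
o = 15.36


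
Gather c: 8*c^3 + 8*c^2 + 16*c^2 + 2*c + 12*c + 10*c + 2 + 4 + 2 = 8*c^3 + 24*c^2 + 24*c + 8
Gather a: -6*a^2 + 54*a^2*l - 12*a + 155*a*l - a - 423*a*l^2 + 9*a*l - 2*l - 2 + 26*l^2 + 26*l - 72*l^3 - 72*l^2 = a^2*(54*l - 6) + a*(-423*l^2 + 164*l - 13) - 72*l^3 - 46*l^2 + 24*l - 2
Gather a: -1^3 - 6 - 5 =-12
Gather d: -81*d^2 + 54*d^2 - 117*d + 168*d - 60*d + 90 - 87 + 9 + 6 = -27*d^2 - 9*d + 18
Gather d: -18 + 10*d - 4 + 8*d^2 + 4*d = 8*d^2 + 14*d - 22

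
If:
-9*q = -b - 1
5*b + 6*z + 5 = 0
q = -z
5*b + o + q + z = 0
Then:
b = -1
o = 5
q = 0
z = 0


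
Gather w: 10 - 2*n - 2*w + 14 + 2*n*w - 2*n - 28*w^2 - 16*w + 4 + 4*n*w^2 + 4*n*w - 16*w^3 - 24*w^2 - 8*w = -4*n - 16*w^3 + w^2*(4*n - 52) + w*(6*n - 26) + 28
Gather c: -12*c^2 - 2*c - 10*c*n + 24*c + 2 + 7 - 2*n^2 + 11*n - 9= -12*c^2 + c*(22 - 10*n) - 2*n^2 + 11*n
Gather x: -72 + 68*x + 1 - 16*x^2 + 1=-16*x^2 + 68*x - 70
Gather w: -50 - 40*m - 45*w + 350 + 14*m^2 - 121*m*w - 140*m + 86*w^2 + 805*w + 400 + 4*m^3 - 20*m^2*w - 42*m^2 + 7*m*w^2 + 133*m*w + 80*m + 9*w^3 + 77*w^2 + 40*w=4*m^3 - 28*m^2 - 100*m + 9*w^3 + w^2*(7*m + 163) + w*(-20*m^2 + 12*m + 800) + 700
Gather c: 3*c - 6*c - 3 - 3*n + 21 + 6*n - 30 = -3*c + 3*n - 12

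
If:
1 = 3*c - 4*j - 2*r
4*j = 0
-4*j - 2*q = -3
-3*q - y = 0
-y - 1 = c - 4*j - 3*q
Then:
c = 8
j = 0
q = 3/2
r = 23/2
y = -9/2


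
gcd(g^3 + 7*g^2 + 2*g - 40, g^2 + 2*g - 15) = g + 5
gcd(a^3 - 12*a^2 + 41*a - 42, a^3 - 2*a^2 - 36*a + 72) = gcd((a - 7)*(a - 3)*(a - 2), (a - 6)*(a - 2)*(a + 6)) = a - 2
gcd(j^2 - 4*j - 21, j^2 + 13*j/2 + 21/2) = j + 3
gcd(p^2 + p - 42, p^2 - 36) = p - 6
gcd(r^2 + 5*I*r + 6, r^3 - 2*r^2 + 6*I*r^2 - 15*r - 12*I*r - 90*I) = r + 6*I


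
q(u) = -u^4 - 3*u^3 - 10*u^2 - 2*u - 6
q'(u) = -4*u^3 - 9*u^2 - 20*u - 2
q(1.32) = -36.00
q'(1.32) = -53.28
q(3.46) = -400.22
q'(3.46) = -344.63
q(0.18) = -6.70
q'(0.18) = -5.91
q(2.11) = -102.74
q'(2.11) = -121.84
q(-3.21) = -109.57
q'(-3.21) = 101.77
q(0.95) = -20.31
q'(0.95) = -32.55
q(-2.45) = -53.04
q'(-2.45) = 51.80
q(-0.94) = -11.24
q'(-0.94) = 12.17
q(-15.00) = -42726.00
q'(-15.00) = 11773.00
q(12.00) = -27390.00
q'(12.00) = -8450.00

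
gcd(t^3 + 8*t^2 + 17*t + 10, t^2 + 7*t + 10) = t^2 + 7*t + 10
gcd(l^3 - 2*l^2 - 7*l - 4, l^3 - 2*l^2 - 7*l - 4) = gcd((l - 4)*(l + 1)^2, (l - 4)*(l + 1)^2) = l^3 - 2*l^2 - 7*l - 4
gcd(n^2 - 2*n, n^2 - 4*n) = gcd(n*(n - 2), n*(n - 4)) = n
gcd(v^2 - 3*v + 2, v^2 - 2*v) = v - 2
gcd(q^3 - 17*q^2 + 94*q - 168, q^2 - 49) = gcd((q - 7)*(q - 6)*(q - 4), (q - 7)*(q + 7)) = q - 7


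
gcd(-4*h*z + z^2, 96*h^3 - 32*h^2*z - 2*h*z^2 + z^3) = -4*h + z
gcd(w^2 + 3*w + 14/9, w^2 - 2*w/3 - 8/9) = w + 2/3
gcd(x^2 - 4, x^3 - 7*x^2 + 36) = x + 2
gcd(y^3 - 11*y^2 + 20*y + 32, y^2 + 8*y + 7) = y + 1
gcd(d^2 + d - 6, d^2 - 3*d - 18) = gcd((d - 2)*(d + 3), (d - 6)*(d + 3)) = d + 3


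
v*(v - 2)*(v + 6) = v^3 + 4*v^2 - 12*v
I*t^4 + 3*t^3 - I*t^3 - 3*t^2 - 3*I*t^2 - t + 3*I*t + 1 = (t - 1)*(t - I)^2*(I*t + 1)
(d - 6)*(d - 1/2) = d^2 - 13*d/2 + 3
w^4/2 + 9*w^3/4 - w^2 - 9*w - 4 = (w/2 + 1)*(w - 2)*(w + 1/2)*(w + 4)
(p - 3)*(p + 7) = p^2 + 4*p - 21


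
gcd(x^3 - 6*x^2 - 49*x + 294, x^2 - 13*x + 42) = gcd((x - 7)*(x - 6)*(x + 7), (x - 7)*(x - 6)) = x^2 - 13*x + 42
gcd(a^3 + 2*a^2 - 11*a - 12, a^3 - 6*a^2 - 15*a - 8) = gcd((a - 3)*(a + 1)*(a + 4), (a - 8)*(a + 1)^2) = a + 1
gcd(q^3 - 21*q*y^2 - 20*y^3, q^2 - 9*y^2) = 1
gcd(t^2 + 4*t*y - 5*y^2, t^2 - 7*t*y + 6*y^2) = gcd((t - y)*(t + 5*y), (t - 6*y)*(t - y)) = -t + y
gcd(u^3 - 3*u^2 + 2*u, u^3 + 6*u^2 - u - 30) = u - 2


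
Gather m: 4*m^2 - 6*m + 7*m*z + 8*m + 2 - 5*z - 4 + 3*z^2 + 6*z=4*m^2 + m*(7*z + 2) + 3*z^2 + z - 2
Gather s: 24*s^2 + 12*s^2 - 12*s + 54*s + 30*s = 36*s^2 + 72*s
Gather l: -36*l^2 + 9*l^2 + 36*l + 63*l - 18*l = -27*l^2 + 81*l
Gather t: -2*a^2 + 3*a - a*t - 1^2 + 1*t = -2*a^2 + 3*a + t*(1 - a) - 1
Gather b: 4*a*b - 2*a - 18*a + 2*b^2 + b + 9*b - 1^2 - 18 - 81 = -20*a + 2*b^2 + b*(4*a + 10) - 100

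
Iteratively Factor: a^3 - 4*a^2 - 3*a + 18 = (a - 3)*(a^2 - a - 6) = (a - 3)^2*(a + 2)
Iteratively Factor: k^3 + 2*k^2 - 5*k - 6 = (k + 3)*(k^2 - k - 2) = (k - 2)*(k + 3)*(k + 1)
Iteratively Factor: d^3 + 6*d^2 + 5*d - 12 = (d + 4)*(d^2 + 2*d - 3) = (d - 1)*(d + 4)*(d + 3)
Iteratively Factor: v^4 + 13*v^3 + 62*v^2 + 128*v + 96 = (v + 2)*(v^3 + 11*v^2 + 40*v + 48) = (v + 2)*(v + 4)*(v^2 + 7*v + 12) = (v + 2)*(v + 3)*(v + 4)*(v + 4)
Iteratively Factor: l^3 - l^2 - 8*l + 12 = (l - 2)*(l^2 + l - 6) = (l - 2)*(l + 3)*(l - 2)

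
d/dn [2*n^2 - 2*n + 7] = 4*n - 2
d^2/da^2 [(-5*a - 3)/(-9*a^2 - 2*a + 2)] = 2*(4*(5*a + 3)*(9*a + 1)^2 - (135*a + 37)*(9*a^2 + 2*a - 2))/(9*a^2 + 2*a - 2)^3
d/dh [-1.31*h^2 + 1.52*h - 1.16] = 1.52 - 2.62*h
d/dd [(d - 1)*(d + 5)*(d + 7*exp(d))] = 7*d^2*exp(d) + 3*d^2 + 42*d*exp(d) + 8*d - 7*exp(d) - 5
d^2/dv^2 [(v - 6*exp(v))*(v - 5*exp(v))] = -11*v*exp(v) + 120*exp(2*v) - 22*exp(v) + 2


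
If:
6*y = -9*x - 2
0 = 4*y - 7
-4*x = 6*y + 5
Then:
No Solution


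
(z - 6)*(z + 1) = z^2 - 5*z - 6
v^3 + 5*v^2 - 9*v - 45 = (v - 3)*(v + 3)*(v + 5)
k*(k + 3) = k^2 + 3*k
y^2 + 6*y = y*(y + 6)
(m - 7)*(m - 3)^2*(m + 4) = m^4 - 9*m^3 - m^2 + 141*m - 252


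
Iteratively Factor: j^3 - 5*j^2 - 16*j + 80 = (j - 4)*(j^2 - j - 20) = (j - 4)*(j + 4)*(j - 5)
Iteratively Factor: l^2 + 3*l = (l + 3)*(l)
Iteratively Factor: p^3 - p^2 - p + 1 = (p - 1)*(p^2 - 1) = (p - 1)*(p + 1)*(p - 1)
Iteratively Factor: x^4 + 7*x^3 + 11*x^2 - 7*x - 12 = (x + 3)*(x^3 + 4*x^2 - x - 4) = (x + 3)*(x + 4)*(x^2 - 1) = (x - 1)*(x + 3)*(x + 4)*(x + 1)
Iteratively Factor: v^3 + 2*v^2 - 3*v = (v + 3)*(v^2 - v) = (v - 1)*(v + 3)*(v)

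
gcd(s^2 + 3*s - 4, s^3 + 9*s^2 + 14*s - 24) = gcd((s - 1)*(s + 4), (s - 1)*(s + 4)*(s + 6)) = s^2 + 3*s - 4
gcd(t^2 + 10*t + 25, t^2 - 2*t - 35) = t + 5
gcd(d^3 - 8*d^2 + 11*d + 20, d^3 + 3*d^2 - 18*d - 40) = d - 4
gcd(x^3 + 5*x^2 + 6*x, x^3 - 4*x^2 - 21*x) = x^2 + 3*x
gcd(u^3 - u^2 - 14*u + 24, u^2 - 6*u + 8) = u - 2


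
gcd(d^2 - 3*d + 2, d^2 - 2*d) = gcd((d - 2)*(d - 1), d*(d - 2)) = d - 2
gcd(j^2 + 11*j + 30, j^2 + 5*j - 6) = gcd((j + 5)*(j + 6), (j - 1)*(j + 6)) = j + 6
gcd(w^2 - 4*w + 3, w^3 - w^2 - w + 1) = w - 1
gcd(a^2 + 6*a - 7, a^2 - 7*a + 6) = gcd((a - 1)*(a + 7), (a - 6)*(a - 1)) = a - 1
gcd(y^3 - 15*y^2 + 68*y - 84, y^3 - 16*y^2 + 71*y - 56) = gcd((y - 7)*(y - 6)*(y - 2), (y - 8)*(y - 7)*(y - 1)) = y - 7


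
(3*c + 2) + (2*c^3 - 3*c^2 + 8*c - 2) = 2*c^3 - 3*c^2 + 11*c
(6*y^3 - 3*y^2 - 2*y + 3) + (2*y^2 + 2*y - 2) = 6*y^3 - y^2 + 1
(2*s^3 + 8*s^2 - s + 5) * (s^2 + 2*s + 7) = 2*s^5 + 12*s^4 + 29*s^3 + 59*s^2 + 3*s + 35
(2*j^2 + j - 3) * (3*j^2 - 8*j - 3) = 6*j^4 - 13*j^3 - 23*j^2 + 21*j + 9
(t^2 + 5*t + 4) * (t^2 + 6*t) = t^4 + 11*t^3 + 34*t^2 + 24*t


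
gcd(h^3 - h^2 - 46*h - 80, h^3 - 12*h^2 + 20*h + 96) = h^2 - 6*h - 16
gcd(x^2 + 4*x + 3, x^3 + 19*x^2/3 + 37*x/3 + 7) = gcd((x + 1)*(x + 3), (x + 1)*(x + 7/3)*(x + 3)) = x^2 + 4*x + 3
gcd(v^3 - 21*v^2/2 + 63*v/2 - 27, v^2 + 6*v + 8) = 1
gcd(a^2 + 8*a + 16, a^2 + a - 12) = a + 4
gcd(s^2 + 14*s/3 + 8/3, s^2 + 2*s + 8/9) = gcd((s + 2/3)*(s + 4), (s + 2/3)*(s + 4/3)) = s + 2/3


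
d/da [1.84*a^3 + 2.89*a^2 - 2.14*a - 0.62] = 5.52*a^2 + 5.78*a - 2.14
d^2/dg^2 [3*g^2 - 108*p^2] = 6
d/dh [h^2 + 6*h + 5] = 2*h + 6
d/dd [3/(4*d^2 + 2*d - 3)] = 6*(-4*d - 1)/(4*d^2 + 2*d - 3)^2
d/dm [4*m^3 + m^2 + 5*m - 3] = 12*m^2 + 2*m + 5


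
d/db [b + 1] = 1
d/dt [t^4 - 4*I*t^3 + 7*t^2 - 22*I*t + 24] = 4*t^3 - 12*I*t^2 + 14*t - 22*I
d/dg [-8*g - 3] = -8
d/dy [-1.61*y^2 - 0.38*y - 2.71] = -3.22*y - 0.38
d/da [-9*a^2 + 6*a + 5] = 6 - 18*a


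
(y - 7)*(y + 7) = y^2 - 49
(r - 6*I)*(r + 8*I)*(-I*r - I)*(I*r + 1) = r^4 + r^3 + I*r^3 + 50*r^2 + I*r^2 + 50*r - 48*I*r - 48*I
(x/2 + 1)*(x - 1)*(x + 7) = x^3/2 + 4*x^2 + 5*x/2 - 7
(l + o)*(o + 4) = l*o + 4*l + o^2 + 4*o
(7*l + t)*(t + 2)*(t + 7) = 7*l*t^2 + 63*l*t + 98*l + t^3 + 9*t^2 + 14*t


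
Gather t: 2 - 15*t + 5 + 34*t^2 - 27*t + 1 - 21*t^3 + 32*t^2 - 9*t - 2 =-21*t^3 + 66*t^2 - 51*t + 6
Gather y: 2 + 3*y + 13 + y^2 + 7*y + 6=y^2 + 10*y + 21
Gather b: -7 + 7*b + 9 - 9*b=2 - 2*b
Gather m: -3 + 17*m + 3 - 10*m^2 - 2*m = -10*m^2 + 15*m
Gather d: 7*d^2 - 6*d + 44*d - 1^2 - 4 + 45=7*d^2 + 38*d + 40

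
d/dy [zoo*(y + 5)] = zoo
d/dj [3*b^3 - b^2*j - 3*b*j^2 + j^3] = -b^2 - 6*b*j + 3*j^2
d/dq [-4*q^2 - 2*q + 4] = -8*q - 2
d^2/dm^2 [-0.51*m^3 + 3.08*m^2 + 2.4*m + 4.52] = 6.16 - 3.06*m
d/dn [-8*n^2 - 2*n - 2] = -16*n - 2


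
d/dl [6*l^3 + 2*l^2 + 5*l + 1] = 18*l^2 + 4*l + 5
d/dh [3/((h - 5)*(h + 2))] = 3*(3 - 2*h)/(h^4 - 6*h^3 - 11*h^2 + 60*h + 100)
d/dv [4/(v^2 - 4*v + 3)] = 8*(2 - v)/(v^2 - 4*v + 3)^2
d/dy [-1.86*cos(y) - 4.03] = 1.86*sin(y)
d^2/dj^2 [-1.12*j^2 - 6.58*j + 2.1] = -2.24000000000000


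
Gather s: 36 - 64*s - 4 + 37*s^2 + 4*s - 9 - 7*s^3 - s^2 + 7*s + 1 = -7*s^3 + 36*s^2 - 53*s + 24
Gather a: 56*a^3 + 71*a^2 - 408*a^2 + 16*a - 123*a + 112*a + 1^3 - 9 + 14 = 56*a^3 - 337*a^2 + 5*a + 6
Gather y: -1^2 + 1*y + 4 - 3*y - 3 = -2*y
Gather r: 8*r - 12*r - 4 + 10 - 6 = -4*r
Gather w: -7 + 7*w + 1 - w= 6*w - 6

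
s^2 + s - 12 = (s - 3)*(s + 4)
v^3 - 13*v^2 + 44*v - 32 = (v - 8)*(v - 4)*(v - 1)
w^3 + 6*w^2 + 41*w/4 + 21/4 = (w + 1)*(w + 3/2)*(w + 7/2)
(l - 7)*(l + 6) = l^2 - l - 42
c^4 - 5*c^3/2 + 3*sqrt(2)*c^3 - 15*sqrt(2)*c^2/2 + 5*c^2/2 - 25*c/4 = c*(c - 5/2)*(c + sqrt(2)/2)*(c + 5*sqrt(2)/2)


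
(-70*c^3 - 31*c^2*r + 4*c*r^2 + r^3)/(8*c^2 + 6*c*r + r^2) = (-35*c^2 + 2*c*r + r^2)/(4*c + r)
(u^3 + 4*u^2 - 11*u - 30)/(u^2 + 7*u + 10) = u - 3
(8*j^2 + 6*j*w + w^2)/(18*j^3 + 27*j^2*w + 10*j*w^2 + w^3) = (8*j^2 + 6*j*w + w^2)/(18*j^3 + 27*j^2*w + 10*j*w^2 + w^3)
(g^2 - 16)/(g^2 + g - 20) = (g + 4)/(g + 5)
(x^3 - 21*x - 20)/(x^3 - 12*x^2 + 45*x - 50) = (x^2 + 5*x + 4)/(x^2 - 7*x + 10)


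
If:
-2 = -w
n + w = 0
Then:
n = -2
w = 2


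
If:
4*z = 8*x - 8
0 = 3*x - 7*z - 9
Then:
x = 5/11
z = -12/11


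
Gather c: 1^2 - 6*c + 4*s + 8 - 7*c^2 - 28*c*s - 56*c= -7*c^2 + c*(-28*s - 62) + 4*s + 9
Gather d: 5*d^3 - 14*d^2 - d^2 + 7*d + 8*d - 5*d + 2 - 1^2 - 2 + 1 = 5*d^3 - 15*d^2 + 10*d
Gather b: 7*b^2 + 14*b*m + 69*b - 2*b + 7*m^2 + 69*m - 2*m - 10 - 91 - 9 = 7*b^2 + b*(14*m + 67) + 7*m^2 + 67*m - 110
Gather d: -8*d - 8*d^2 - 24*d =-8*d^2 - 32*d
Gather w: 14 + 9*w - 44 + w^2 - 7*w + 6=w^2 + 2*w - 24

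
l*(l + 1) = l^2 + l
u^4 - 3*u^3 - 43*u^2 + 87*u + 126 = (u - 7)*(u - 3)*(u + 1)*(u + 6)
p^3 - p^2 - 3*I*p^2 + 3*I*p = p*(p - 1)*(p - 3*I)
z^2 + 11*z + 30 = (z + 5)*(z + 6)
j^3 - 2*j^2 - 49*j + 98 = (j - 7)*(j - 2)*(j + 7)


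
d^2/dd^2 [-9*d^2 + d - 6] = -18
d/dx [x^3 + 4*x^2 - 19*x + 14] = 3*x^2 + 8*x - 19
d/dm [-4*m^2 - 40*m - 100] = -8*m - 40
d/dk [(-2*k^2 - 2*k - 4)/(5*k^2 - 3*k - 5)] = 2*(8*k^2 + 30*k - 1)/(25*k^4 - 30*k^3 - 41*k^2 + 30*k + 25)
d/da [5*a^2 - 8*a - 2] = 10*a - 8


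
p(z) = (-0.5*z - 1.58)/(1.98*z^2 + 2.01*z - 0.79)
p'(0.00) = 5.72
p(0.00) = 2.00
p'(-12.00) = 0.00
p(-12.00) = 0.02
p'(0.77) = 2.41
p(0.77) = -1.02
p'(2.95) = 0.06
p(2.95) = -0.14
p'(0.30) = 71499.74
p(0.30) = 196.59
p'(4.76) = 0.02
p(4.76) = -0.07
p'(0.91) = 1.41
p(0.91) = -0.76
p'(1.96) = 0.17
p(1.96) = -0.24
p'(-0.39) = 0.79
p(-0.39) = 1.09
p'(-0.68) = -0.15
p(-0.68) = 1.00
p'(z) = (-3.96*z - 2.01)*(-0.5*z - 1.58)/(1.98*z^2 + 2.01*z - 0.79)^2 - 0.5/(1.98*z^2 + 2.01*z - 0.79) = (0.99*z^2 + 6.2568*z + 3.5708)/(3.9204*z^4 + 7.9596*z^3 + 0.911699999999999*z^2 - 3.1758*z + 0.6241)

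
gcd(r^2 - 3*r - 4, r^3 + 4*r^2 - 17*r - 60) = r - 4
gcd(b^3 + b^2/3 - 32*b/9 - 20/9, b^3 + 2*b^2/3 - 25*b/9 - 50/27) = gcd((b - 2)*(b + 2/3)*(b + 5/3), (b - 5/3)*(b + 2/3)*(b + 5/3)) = b^2 + 7*b/3 + 10/9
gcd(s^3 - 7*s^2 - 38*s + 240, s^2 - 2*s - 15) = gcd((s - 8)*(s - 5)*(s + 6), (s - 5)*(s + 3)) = s - 5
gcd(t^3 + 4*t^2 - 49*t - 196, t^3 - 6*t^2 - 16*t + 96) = t + 4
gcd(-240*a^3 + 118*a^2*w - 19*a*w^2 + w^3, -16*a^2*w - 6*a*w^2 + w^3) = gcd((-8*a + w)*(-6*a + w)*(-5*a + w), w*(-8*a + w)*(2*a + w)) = -8*a + w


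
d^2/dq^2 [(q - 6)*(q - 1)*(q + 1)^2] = 12*q^2 - 30*q - 14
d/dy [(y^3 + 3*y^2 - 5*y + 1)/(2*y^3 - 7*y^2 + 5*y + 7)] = (-13*y^4 + 30*y^3 - 5*y^2 + 56*y - 40)/(4*y^6 - 28*y^5 + 69*y^4 - 42*y^3 - 73*y^2 + 70*y + 49)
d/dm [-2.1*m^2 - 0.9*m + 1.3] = -4.2*m - 0.9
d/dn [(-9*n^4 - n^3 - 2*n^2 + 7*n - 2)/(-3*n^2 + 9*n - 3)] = (18*n^5 - 80*n^4 + 30*n^3 + 4*n^2 - 1)/(3*(n^4 - 6*n^3 + 11*n^2 - 6*n + 1))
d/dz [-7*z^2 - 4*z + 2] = -14*z - 4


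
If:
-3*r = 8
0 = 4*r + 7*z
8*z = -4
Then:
No Solution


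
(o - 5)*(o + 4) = o^2 - o - 20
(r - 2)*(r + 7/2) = r^2 + 3*r/2 - 7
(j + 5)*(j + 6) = j^2 + 11*j + 30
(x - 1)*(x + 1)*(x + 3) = x^3 + 3*x^2 - x - 3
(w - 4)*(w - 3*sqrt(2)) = w^2 - 3*sqrt(2)*w - 4*w + 12*sqrt(2)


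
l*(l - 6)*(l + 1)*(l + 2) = l^4 - 3*l^3 - 16*l^2 - 12*l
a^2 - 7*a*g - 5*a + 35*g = (a - 5)*(a - 7*g)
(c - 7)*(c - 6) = c^2 - 13*c + 42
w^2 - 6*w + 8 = (w - 4)*(w - 2)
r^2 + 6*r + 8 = (r + 2)*(r + 4)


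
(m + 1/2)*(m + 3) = m^2 + 7*m/2 + 3/2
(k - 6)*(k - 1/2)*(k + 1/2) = k^3 - 6*k^2 - k/4 + 3/2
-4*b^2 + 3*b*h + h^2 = (-b + h)*(4*b + h)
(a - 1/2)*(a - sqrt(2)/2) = a^2 - sqrt(2)*a/2 - a/2 + sqrt(2)/4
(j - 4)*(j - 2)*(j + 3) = j^3 - 3*j^2 - 10*j + 24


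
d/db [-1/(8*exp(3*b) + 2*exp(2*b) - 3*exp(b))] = (24*exp(2*b) + 4*exp(b) - 3)*exp(-b)/(8*exp(2*b) + 2*exp(b) - 3)^2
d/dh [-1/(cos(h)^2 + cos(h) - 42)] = -(2*cos(h) + 1)*sin(h)/(cos(h)^2 + cos(h) - 42)^2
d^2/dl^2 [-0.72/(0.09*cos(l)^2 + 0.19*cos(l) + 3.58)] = (0.023328*(1 - cos(l)^2)^2 + 0.036936*cos(l)^3 - 0.89028*cos(l)^2 - 0.563616*cos(l) + 0.388656)/(0.09*cos(l)^2 + 0.19*cos(l) + 3.58)^3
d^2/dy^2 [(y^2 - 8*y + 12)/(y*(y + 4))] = 24*(-y^3 + 3*y^2 + 12*y + 16)/(y^3*(y^3 + 12*y^2 + 48*y + 64))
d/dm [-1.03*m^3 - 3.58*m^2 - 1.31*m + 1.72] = -3.09*m^2 - 7.16*m - 1.31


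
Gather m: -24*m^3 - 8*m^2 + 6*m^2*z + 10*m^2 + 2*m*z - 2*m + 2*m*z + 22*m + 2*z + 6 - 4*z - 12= -24*m^3 + m^2*(6*z + 2) + m*(4*z + 20) - 2*z - 6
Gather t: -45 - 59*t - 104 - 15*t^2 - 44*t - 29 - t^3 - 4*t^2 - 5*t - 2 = -t^3 - 19*t^2 - 108*t - 180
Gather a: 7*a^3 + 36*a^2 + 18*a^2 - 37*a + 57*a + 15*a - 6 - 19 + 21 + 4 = 7*a^3 + 54*a^2 + 35*a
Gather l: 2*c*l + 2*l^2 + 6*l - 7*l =2*l^2 + l*(2*c - 1)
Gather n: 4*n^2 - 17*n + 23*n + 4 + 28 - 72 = 4*n^2 + 6*n - 40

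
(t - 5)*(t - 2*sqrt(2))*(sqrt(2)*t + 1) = sqrt(2)*t^3 - 5*sqrt(2)*t^2 - 3*t^2 - 2*sqrt(2)*t + 15*t + 10*sqrt(2)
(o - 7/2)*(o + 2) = o^2 - 3*o/2 - 7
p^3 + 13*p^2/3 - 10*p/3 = p*(p - 2/3)*(p + 5)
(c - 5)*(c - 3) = c^2 - 8*c + 15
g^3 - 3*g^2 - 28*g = g*(g - 7)*(g + 4)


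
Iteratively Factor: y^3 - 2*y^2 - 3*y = (y - 3)*(y^2 + y) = (y - 3)*(y + 1)*(y)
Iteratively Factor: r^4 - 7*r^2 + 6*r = (r - 2)*(r^3 + 2*r^2 - 3*r) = (r - 2)*(r + 3)*(r^2 - r) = (r - 2)*(r - 1)*(r + 3)*(r)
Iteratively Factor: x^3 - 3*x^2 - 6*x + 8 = (x - 4)*(x^2 + x - 2) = (x - 4)*(x + 2)*(x - 1)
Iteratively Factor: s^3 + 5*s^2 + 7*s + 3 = (s + 3)*(s^2 + 2*s + 1) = (s + 1)*(s + 3)*(s + 1)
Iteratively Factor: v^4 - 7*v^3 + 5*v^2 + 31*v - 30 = (v - 1)*(v^3 - 6*v^2 - v + 30) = (v - 1)*(v + 2)*(v^2 - 8*v + 15) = (v - 3)*(v - 1)*(v + 2)*(v - 5)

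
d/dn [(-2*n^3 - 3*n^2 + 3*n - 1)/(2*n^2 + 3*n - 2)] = (-4*n^4 - 12*n^3 - 3*n^2 + 16*n - 3)/(4*n^4 + 12*n^3 + n^2 - 12*n + 4)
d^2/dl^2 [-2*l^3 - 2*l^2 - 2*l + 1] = -12*l - 4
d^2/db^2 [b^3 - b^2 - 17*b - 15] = 6*b - 2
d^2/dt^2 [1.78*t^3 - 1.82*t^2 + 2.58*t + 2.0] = 10.68*t - 3.64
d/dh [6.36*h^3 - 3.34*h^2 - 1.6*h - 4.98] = 19.08*h^2 - 6.68*h - 1.6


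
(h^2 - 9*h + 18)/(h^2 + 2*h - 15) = (h - 6)/(h + 5)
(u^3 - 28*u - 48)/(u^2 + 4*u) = u - 4 - 12/u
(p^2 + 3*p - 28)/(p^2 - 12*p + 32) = (p + 7)/(p - 8)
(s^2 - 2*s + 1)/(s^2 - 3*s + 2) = (s - 1)/(s - 2)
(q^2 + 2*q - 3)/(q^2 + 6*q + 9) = (q - 1)/(q + 3)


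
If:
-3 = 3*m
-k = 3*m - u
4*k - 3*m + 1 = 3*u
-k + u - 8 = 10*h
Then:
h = -11/10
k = -13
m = -1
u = -16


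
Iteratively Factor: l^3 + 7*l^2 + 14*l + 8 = (l + 1)*(l^2 + 6*l + 8) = (l + 1)*(l + 2)*(l + 4)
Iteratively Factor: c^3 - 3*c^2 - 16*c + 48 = (c - 4)*(c^2 + c - 12) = (c - 4)*(c - 3)*(c + 4)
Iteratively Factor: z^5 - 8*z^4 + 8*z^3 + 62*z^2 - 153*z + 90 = (z + 3)*(z^4 - 11*z^3 + 41*z^2 - 61*z + 30) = (z - 3)*(z + 3)*(z^3 - 8*z^2 + 17*z - 10) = (z - 5)*(z - 3)*(z + 3)*(z^2 - 3*z + 2) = (z - 5)*(z - 3)*(z - 1)*(z + 3)*(z - 2)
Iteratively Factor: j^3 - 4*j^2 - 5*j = (j - 5)*(j^2 + j) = j*(j - 5)*(j + 1)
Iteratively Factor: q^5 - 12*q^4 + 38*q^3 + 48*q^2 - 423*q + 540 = (q - 5)*(q^4 - 7*q^3 + 3*q^2 + 63*q - 108) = (q - 5)*(q - 3)*(q^3 - 4*q^2 - 9*q + 36) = (q - 5)*(q - 4)*(q - 3)*(q^2 - 9) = (q - 5)*(q - 4)*(q - 3)^2*(q + 3)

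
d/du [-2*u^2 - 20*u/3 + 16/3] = -4*u - 20/3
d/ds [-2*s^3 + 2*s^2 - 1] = 2*s*(2 - 3*s)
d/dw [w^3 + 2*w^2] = w*(3*w + 4)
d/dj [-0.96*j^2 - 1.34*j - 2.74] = -1.92*j - 1.34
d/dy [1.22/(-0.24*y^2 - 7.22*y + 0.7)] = (0.5856*y + 8.8084)/(0.24*y^2 + 7.22*y - 0.7)^2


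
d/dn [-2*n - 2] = -2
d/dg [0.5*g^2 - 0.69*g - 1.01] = 1.0*g - 0.69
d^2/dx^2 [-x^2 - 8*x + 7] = -2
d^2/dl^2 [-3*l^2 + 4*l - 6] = -6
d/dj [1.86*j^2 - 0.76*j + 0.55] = 3.72*j - 0.76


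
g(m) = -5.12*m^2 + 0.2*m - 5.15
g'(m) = 0.2 - 10.24*m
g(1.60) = -17.94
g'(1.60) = -16.18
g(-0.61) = -7.18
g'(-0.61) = 6.45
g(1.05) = -10.58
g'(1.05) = -10.55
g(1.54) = -16.98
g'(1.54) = -15.57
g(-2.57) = -39.48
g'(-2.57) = 26.52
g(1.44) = -15.48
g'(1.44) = -14.55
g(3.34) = -61.60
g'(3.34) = -34.00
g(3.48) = -66.46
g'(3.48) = -35.44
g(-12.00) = -744.83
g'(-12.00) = 123.08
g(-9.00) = -421.67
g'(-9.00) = 92.36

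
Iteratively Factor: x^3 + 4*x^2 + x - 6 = (x - 1)*(x^2 + 5*x + 6) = (x - 1)*(x + 3)*(x + 2)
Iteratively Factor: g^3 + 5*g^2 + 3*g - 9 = (g + 3)*(g^2 + 2*g - 3) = (g + 3)^2*(g - 1)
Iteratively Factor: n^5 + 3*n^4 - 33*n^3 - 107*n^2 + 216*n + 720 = (n - 3)*(n^4 + 6*n^3 - 15*n^2 - 152*n - 240) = (n - 3)*(n + 4)*(n^3 + 2*n^2 - 23*n - 60) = (n - 5)*(n - 3)*(n + 4)*(n^2 + 7*n + 12) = (n - 5)*(n - 3)*(n + 4)^2*(n + 3)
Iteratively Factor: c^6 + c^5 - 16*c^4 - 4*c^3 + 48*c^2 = (c + 4)*(c^5 - 3*c^4 - 4*c^3 + 12*c^2) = (c - 3)*(c + 4)*(c^4 - 4*c^2) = c*(c - 3)*(c + 4)*(c^3 - 4*c) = c*(c - 3)*(c - 2)*(c + 4)*(c^2 + 2*c) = c^2*(c - 3)*(c - 2)*(c + 4)*(c + 2)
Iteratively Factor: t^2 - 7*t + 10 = (t - 5)*(t - 2)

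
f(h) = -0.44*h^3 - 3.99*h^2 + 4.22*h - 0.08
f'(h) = -1.32*h^2 - 7.98*h + 4.22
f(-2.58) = -29.97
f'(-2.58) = 16.02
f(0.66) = 0.84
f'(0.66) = -1.62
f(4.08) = -79.17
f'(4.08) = -50.31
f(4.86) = -124.32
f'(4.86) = -65.74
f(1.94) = -10.12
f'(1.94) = -16.23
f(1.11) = -0.91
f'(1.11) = -6.26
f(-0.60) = -3.95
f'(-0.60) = 8.53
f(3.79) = -65.35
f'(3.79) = -44.98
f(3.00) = -35.21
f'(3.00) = -31.60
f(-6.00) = -74.00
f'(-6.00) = 4.58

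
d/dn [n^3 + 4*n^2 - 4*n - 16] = 3*n^2 + 8*n - 4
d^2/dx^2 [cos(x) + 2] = -cos(x)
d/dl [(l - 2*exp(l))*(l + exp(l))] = -l*exp(l) + 2*l - 4*exp(2*l) - exp(l)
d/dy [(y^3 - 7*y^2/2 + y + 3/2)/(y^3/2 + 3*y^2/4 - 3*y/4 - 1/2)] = 10/(y^2 + 4*y + 4)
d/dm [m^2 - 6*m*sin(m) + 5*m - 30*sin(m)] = -6*m*cos(m) + 2*m - 6*sin(m) - 30*cos(m) + 5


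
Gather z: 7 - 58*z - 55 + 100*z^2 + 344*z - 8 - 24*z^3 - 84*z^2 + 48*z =-24*z^3 + 16*z^2 + 334*z - 56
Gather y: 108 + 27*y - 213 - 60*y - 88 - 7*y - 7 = -40*y - 200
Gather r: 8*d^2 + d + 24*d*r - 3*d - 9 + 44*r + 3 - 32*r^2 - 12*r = 8*d^2 - 2*d - 32*r^2 + r*(24*d + 32) - 6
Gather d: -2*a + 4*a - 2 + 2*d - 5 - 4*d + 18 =2*a - 2*d + 11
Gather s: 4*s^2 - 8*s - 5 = 4*s^2 - 8*s - 5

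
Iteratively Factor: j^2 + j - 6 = (j + 3)*(j - 2)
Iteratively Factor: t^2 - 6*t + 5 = (t - 1)*(t - 5)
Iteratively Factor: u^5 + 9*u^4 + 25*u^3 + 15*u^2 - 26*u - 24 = (u + 2)*(u^4 + 7*u^3 + 11*u^2 - 7*u - 12) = (u + 2)*(u + 4)*(u^3 + 3*u^2 - u - 3) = (u + 2)*(u + 3)*(u + 4)*(u^2 - 1) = (u - 1)*(u + 2)*(u + 3)*(u + 4)*(u + 1)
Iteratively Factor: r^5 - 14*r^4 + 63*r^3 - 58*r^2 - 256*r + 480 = (r - 5)*(r^4 - 9*r^3 + 18*r^2 + 32*r - 96) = (r - 5)*(r - 3)*(r^3 - 6*r^2 + 32) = (r - 5)*(r - 4)*(r - 3)*(r^2 - 2*r - 8) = (r - 5)*(r - 4)*(r - 3)*(r + 2)*(r - 4)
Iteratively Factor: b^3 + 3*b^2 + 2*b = (b + 2)*(b^2 + b) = (b + 1)*(b + 2)*(b)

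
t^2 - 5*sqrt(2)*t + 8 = (t - 4*sqrt(2))*(t - sqrt(2))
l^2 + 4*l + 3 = (l + 1)*(l + 3)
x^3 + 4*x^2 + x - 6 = (x - 1)*(x + 2)*(x + 3)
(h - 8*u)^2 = h^2 - 16*h*u + 64*u^2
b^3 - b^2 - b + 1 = (b - 1)^2*(b + 1)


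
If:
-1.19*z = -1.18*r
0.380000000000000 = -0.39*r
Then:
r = -0.97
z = -0.97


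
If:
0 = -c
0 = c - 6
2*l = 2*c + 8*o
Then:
No Solution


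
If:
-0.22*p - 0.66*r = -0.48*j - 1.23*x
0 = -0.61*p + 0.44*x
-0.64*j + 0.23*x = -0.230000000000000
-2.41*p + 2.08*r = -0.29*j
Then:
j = 0.26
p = -0.20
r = -0.27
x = -0.28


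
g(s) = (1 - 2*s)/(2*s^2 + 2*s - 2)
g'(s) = (1 - 2*s)*(-4*s - 2)/(2*s^2 + 2*s - 2)^2 - 2/(2*s^2 + 2*s - 2)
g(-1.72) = 9.31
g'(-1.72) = 91.11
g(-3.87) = 0.43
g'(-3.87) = 0.19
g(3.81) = -0.19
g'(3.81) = 0.04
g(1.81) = -0.32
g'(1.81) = 0.12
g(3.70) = -0.20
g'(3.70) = 0.04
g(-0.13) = -0.57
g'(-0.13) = 0.52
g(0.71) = -0.98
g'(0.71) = 6.42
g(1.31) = -0.40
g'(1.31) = 0.22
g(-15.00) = 0.07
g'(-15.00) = 0.01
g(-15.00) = 0.07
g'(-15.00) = 0.01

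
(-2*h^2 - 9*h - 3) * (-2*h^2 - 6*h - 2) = 4*h^4 + 30*h^3 + 64*h^2 + 36*h + 6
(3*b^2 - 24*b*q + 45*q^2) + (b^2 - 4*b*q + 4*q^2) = 4*b^2 - 28*b*q + 49*q^2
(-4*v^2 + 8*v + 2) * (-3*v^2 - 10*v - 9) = 12*v^4 + 16*v^3 - 50*v^2 - 92*v - 18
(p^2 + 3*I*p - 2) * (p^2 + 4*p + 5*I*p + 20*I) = p^4 + 4*p^3 + 8*I*p^3 - 17*p^2 + 32*I*p^2 - 68*p - 10*I*p - 40*I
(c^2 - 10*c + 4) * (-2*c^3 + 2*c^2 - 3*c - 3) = -2*c^5 + 22*c^4 - 31*c^3 + 35*c^2 + 18*c - 12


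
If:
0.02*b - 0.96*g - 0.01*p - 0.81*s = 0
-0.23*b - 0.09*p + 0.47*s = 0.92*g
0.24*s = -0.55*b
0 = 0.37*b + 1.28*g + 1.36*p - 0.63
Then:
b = -0.01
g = -0.03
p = 0.50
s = 0.03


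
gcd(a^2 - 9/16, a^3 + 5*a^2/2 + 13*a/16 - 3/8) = a + 3/4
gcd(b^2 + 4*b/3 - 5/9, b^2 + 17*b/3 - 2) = b - 1/3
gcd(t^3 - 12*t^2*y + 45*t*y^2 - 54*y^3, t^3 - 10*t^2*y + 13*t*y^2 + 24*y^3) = -t + 3*y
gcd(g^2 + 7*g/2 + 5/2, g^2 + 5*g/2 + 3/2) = g + 1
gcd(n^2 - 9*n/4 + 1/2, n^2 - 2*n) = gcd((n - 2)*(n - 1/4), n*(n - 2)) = n - 2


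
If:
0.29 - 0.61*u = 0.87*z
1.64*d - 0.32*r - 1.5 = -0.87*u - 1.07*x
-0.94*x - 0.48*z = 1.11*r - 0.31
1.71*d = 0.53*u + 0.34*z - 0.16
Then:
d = 0.0537819959735404 - 0.243217332949861*z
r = -1.38052692796694*z - 0.407524024906123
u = 0.475409836065574 - 1.42622950819672*z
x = 1.11955839366308*z + 0.811012412389145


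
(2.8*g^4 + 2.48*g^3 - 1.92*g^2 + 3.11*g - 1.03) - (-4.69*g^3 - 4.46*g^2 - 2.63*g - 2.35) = 2.8*g^4 + 7.17*g^3 + 2.54*g^2 + 5.74*g + 1.32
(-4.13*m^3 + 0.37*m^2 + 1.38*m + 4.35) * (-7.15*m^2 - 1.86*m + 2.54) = 29.5295*m^5 + 5.0363*m^4 - 21.0454*m^3 - 32.7295*m^2 - 4.5858*m + 11.049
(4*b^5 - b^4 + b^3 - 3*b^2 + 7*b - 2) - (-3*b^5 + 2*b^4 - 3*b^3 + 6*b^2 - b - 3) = 7*b^5 - 3*b^4 + 4*b^3 - 9*b^2 + 8*b + 1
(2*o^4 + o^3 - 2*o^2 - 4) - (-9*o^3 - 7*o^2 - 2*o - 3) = 2*o^4 + 10*o^3 + 5*o^2 + 2*o - 1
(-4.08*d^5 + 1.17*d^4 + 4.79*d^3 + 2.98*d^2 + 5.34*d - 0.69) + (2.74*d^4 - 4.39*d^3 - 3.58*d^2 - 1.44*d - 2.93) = -4.08*d^5 + 3.91*d^4 + 0.4*d^3 - 0.6*d^2 + 3.9*d - 3.62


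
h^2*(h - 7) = h^3 - 7*h^2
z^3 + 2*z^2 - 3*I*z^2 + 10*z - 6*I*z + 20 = (z + 2)*(z - 5*I)*(z + 2*I)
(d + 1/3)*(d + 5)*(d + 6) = d^3 + 34*d^2/3 + 101*d/3 + 10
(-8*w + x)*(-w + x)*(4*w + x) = 32*w^3 - 28*w^2*x - 5*w*x^2 + x^3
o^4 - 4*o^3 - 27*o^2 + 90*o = o*(o - 6)*(o - 3)*(o + 5)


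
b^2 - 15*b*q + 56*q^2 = (b - 8*q)*(b - 7*q)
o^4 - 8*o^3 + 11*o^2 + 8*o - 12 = (o - 6)*(o - 2)*(o - 1)*(o + 1)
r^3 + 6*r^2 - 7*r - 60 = (r - 3)*(r + 4)*(r + 5)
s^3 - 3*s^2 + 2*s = s*(s - 2)*(s - 1)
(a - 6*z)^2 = a^2 - 12*a*z + 36*z^2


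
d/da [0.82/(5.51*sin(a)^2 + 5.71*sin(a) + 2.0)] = -(9.0364*sin(a) + 4.6822)*cos(a)/(5.51*sin(a)^2 + 5.71*sin(a) + 2.0)^2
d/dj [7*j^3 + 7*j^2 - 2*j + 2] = 21*j^2 + 14*j - 2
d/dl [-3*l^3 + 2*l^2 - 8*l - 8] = -9*l^2 + 4*l - 8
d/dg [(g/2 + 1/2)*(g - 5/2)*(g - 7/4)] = 3*g^2/2 - 13*g/4 + 1/16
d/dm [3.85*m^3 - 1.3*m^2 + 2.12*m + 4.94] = 11.55*m^2 - 2.6*m + 2.12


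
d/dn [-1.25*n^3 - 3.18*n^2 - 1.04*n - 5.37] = -3.75*n^2 - 6.36*n - 1.04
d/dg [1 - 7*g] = -7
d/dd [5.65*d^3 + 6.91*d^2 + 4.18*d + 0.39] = 16.95*d^2 + 13.82*d + 4.18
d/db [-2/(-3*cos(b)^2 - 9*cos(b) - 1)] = 6*(2*cos(b) + 3)*sin(b)/(3*cos(b)^2 + 9*cos(b) + 1)^2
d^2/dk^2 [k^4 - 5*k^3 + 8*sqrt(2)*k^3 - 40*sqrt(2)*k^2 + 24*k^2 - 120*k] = 12*k^2 - 30*k + 48*sqrt(2)*k - 80*sqrt(2) + 48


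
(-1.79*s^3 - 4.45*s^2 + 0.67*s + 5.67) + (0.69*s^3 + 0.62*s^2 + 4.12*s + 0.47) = -1.1*s^3 - 3.83*s^2 + 4.79*s + 6.14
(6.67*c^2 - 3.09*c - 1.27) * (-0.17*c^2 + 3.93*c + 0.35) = -1.1339*c^4 + 26.7384*c^3 - 9.5933*c^2 - 6.0726*c - 0.4445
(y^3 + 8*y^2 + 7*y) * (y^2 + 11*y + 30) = y^5 + 19*y^4 + 125*y^3 + 317*y^2 + 210*y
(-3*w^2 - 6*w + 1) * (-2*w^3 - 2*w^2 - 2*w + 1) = 6*w^5 + 18*w^4 + 16*w^3 + 7*w^2 - 8*w + 1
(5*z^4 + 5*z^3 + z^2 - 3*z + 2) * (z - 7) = 5*z^5 - 30*z^4 - 34*z^3 - 10*z^2 + 23*z - 14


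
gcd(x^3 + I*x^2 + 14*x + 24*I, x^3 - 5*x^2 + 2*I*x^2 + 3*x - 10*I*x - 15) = x + 3*I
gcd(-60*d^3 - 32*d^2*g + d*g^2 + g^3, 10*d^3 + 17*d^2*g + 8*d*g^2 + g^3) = 10*d^2 + 7*d*g + g^2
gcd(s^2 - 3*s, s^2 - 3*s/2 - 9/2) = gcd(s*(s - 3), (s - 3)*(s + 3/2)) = s - 3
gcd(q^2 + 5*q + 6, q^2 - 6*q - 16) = q + 2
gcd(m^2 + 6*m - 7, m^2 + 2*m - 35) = m + 7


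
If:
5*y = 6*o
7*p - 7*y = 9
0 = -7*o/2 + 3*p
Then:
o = -270/7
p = -45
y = -324/7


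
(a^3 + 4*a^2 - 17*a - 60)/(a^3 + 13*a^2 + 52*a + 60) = (a^2 - a - 12)/(a^2 + 8*a + 12)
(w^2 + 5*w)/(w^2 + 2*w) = (w + 5)/(w + 2)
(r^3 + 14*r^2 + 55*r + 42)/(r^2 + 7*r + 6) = r + 7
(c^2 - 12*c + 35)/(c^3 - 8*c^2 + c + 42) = (c - 5)/(c^2 - c - 6)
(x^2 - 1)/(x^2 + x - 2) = (x + 1)/(x + 2)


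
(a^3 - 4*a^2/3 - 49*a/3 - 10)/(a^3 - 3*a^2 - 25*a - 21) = (3*a^2 - 13*a - 10)/(3*(a^2 - 6*a - 7))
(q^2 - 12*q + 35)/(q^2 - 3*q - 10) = (q - 7)/(q + 2)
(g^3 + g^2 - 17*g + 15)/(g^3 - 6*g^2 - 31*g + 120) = (g - 1)/(g - 8)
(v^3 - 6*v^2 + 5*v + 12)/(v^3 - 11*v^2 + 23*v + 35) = (v^2 - 7*v + 12)/(v^2 - 12*v + 35)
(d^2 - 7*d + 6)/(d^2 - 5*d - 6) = (d - 1)/(d + 1)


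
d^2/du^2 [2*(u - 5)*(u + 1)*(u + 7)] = 12*u + 12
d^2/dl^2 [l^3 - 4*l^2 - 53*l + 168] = 6*l - 8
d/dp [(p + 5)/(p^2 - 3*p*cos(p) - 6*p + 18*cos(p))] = (-3*p^2*sin(p) - p^2 + 3*p*sin(p) - 10*p + 90*sin(p) + 33*cos(p) + 30)/((p - 6)^2*(p - 3*cos(p))^2)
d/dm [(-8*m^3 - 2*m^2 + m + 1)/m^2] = (-8*m^3 - m - 2)/m^3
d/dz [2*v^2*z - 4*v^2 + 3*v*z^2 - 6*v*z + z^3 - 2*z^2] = 2*v^2 + 6*v*z - 6*v + 3*z^2 - 4*z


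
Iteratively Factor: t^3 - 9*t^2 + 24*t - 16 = (t - 4)*(t^2 - 5*t + 4) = (t - 4)*(t - 1)*(t - 4)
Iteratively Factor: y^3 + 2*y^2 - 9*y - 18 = (y - 3)*(y^2 + 5*y + 6) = (y - 3)*(y + 2)*(y + 3)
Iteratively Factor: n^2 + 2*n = (n + 2)*(n)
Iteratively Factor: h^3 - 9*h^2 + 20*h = (h - 4)*(h^2 - 5*h) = h*(h - 4)*(h - 5)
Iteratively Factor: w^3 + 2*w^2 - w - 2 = (w - 1)*(w^2 + 3*w + 2) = (w - 1)*(w + 1)*(w + 2)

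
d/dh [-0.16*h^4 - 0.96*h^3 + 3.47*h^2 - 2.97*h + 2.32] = -0.64*h^3 - 2.88*h^2 + 6.94*h - 2.97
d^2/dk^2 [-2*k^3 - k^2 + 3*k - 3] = -12*k - 2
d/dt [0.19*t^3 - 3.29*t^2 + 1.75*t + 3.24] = 0.57*t^2 - 6.58*t + 1.75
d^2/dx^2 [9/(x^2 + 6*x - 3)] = 18*(-x^2 - 6*x + 4*(x + 3)^2 + 3)/(x^2 + 6*x - 3)^3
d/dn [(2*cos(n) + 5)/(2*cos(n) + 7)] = -4*sin(n)/(2*cos(n) + 7)^2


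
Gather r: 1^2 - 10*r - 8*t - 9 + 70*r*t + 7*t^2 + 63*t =r*(70*t - 10) + 7*t^2 + 55*t - 8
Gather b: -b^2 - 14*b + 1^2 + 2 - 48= -b^2 - 14*b - 45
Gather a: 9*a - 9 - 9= 9*a - 18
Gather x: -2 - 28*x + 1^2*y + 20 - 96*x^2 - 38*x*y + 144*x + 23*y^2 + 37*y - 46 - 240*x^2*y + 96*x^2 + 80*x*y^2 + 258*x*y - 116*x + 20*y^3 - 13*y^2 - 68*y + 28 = -240*x^2*y + x*(80*y^2 + 220*y) + 20*y^3 + 10*y^2 - 30*y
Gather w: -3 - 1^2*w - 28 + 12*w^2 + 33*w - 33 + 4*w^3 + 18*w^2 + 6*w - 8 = 4*w^3 + 30*w^2 + 38*w - 72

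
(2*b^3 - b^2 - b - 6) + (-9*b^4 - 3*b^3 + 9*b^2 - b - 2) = -9*b^4 - b^3 + 8*b^2 - 2*b - 8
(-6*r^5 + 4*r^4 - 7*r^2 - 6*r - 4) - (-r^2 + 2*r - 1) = -6*r^5 + 4*r^4 - 6*r^2 - 8*r - 3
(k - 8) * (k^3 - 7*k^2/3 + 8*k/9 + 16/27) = k^4 - 31*k^3/3 + 176*k^2/9 - 176*k/27 - 128/27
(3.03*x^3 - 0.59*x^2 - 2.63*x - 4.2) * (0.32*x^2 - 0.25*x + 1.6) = 0.9696*x^5 - 0.9463*x^4 + 4.1539*x^3 - 1.6305*x^2 - 3.158*x - 6.72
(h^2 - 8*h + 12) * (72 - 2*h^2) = -2*h^4 + 16*h^3 + 48*h^2 - 576*h + 864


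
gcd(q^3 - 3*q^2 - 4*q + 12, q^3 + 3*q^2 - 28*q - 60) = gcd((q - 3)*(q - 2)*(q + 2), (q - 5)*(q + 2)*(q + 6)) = q + 2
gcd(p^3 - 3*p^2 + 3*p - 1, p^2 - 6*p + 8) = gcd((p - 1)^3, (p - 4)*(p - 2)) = 1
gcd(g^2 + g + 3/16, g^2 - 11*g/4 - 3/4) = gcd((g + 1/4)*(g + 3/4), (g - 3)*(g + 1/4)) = g + 1/4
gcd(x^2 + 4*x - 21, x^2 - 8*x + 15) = x - 3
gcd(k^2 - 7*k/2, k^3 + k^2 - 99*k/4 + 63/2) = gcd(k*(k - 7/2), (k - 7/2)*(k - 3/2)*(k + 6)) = k - 7/2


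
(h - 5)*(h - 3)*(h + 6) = h^3 - 2*h^2 - 33*h + 90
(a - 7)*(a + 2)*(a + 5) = a^3 - 39*a - 70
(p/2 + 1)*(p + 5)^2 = p^3/2 + 6*p^2 + 45*p/2 + 25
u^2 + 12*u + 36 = (u + 6)^2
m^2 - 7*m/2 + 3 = (m - 2)*(m - 3/2)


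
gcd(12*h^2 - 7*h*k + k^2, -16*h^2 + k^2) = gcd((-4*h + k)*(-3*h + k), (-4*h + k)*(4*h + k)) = 4*h - k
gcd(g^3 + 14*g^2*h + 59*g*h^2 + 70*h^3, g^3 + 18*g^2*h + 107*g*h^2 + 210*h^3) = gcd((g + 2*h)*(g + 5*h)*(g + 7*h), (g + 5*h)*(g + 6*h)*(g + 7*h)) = g^2 + 12*g*h + 35*h^2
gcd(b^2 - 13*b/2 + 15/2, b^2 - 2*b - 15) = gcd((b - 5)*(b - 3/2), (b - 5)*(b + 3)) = b - 5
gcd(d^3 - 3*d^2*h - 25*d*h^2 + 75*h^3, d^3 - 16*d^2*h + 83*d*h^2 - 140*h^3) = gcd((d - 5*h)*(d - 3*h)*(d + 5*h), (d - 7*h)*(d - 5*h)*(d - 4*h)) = d - 5*h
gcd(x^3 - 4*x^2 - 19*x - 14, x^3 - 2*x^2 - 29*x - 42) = x^2 - 5*x - 14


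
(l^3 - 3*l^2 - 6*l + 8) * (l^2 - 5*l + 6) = l^5 - 8*l^4 + 15*l^3 + 20*l^2 - 76*l + 48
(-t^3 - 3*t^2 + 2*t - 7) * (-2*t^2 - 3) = 2*t^5 + 6*t^4 - t^3 + 23*t^2 - 6*t + 21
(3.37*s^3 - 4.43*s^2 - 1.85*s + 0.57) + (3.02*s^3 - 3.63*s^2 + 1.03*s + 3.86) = 6.39*s^3 - 8.06*s^2 - 0.82*s + 4.43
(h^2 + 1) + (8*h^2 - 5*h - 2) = 9*h^2 - 5*h - 1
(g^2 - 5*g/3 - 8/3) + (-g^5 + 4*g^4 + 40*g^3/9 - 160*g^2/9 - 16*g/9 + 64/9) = -g^5 + 4*g^4 + 40*g^3/9 - 151*g^2/9 - 31*g/9 + 40/9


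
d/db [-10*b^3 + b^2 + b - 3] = -30*b^2 + 2*b + 1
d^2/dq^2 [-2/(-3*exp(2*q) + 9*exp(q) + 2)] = 6*((3 - 4*exp(q))*(-3*exp(2*q) + 9*exp(q) + 2) - 6*(2*exp(q) - 3)^2*exp(q))*exp(q)/(-3*exp(2*q) + 9*exp(q) + 2)^3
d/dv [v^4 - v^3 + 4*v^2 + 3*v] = 4*v^3 - 3*v^2 + 8*v + 3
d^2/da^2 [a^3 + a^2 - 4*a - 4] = 6*a + 2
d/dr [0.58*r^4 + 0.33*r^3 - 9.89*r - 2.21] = 2.32*r^3 + 0.99*r^2 - 9.89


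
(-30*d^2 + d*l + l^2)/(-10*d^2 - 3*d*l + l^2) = (6*d + l)/(2*d + l)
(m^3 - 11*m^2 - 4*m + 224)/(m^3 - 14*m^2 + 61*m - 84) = (m^2 - 4*m - 32)/(m^2 - 7*m + 12)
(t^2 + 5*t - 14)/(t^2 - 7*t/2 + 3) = 2*(t + 7)/(2*t - 3)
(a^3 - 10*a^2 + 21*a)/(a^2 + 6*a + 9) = a*(a^2 - 10*a + 21)/(a^2 + 6*a + 9)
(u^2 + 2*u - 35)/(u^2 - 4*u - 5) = (u + 7)/(u + 1)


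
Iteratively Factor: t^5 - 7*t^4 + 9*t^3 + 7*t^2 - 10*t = (t - 5)*(t^4 - 2*t^3 - t^2 + 2*t) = (t - 5)*(t + 1)*(t^3 - 3*t^2 + 2*t) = t*(t - 5)*(t + 1)*(t^2 - 3*t + 2) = t*(t - 5)*(t - 1)*(t + 1)*(t - 2)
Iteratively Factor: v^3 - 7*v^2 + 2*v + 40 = (v - 5)*(v^2 - 2*v - 8) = (v - 5)*(v - 4)*(v + 2)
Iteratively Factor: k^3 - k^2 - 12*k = (k + 3)*(k^2 - 4*k) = k*(k + 3)*(k - 4)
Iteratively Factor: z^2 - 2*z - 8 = (z - 4)*(z + 2)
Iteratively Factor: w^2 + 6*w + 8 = (w + 4)*(w + 2)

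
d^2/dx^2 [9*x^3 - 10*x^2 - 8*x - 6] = 54*x - 20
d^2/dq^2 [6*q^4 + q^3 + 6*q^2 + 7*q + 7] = 72*q^2 + 6*q + 12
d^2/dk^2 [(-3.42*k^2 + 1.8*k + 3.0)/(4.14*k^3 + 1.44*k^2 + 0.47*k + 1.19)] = (-117.234864*k^6 + 185.10768*k^5 + 721.338696*k^4 + 527.1318*k^3 + 1.09771200000002*k^2 - 95.00328*k - 20.655804)/(70.957944*k^9 + 74.043072*k^8 + 49.920948*k^7 + 80.986068*k^6 + 48.233178*k^5 + 22.250052*k^4 + 22.524137*k^3 + 6.906165*k^2 + 1.996701*k + 1.685159)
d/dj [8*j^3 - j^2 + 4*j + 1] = 24*j^2 - 2*j + 4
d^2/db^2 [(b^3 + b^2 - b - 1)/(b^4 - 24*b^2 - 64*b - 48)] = 2*(b^5 - 5*b^4 + 82*b^3 - 106*b^2 + 56*b + 152)/(b^8 - 8*b^7 - 32*b^6 + 224*b^5 + 800*b^4 - 1408*b^3 - 9216*b^2 - 13824*b - 6912)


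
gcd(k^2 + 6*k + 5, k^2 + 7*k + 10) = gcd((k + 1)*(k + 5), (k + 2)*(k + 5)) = k + 5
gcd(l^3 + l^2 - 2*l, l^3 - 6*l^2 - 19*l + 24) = l - 1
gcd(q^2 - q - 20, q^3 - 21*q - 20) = q^2 - q - 20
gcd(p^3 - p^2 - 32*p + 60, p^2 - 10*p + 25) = p - 5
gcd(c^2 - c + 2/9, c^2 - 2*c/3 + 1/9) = c - 1/3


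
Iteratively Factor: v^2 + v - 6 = (v - 2)*(v + 3)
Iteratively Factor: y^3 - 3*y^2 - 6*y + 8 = (y + 2)*(y^2 - 5*y + 4) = (y - 1)*(y + 2)*(y - 4)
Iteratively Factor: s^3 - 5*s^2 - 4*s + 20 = (s + 2)*(s^2 - 7*s + 10) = (s - 5)*(s + 2)*(s - 2)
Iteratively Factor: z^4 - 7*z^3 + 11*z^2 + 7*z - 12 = (z + 1)*(z^3 - 8*z^2 + 19*z - 12) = (z - 3)*(z + 1)*(z^2 - 5*z + 4) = (z - 4)*(z - 3)*(z + 1)*(z - 1)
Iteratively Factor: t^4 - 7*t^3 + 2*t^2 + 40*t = (t + 2)*(t^3 - 9*t^2 + 20*t) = t*(t + 2)*(t^2 - 9*t + 20) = t*(t - 5)*(t + 2)*(t - 4)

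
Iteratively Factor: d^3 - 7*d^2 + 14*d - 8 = (d - 1)*(d^2 - 6*d + 8) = (d - 2)*(d - 1)*(d - 4)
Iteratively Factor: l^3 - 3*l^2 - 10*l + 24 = (l - 4)*(l^2 + l - 6) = (l - 4)*(l + 3)*(l - 2)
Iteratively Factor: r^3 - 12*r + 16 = (r - 2)*(r^2 + 2*r - 8) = (r - 2)*(r + 4)*(r - 2)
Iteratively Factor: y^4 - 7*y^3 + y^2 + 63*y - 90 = (y - 2)*(y^3 - 5*y^2 - 9*y + 45) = (y - 2)*(y + 3)*(y^2 - 8*y + 15) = (y - 5)*(y - 2)*(y + 3)*(y - 3)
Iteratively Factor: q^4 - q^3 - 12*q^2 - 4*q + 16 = (q - 4)*(q^3 + 3*q^2 - 4) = (q - 4)*(q - 1)*(q^2 + 4*q + 4) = (q - 4)*(q - 1)*(q + 2)*(q + 2)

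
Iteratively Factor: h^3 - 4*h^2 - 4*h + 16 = (h - 4)*(h^2 - 4) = (h - 4)*(h + 2)*(h - 2)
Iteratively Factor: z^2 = (z)*(z)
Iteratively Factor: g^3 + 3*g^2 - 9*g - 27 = (g + 3)*(g^2 - 9) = (g + 3)^2*(g - 3)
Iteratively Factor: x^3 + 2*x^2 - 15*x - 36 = (x - 4)*(x^2 + 6*x + 9) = (x - 4)*(x + 3)*(x + 3)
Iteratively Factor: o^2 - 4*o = (o - 4)*(o)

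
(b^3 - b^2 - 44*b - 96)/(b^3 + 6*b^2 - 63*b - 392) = (b^2 + 7*b + 12)/(b^2 + 14*b + 49)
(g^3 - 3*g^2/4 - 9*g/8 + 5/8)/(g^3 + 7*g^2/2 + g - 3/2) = (g - 5/4)/(g + 3)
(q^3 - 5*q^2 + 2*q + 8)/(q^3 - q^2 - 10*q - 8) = (q - 2)/(q + 2)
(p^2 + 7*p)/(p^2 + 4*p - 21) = p/(p - 3)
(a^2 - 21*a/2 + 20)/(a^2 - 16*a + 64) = (a - 5/2)/(a - 8)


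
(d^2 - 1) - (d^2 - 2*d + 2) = 2*d - 3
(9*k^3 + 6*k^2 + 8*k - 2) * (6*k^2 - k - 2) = 54*k^5 + 27*k^4 + 24*k^3 - 32*k^2 - 14*k + 4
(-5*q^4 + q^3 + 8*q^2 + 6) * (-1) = 5*q^4 - q^3 - 8*q^2 - 6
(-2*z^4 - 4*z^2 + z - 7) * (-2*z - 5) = 4*z^5 + 10*z^4 + 8*z^3 + 18*z^2 + 9*z + 35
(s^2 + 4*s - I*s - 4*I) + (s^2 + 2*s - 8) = 2*s^2 + 6*s - I*s - 8 - 4*I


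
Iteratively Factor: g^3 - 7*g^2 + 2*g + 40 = (g - 4)*(g^2 - 3*g - 10) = (g - 4)*(g + 2)*(g - 5)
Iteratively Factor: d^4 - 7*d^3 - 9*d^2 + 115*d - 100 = (d - 5)*(d^3 - 2*d^2 - 19*d + 20) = (d - 5)^2*(d^2 + 3*d - 4) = (d - 5)^2*(d + 4)*(d - 1)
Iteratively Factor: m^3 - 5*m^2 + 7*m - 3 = (m - 1)*(m^2 - 4*m + 3) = (m - 3)*(m - 1)*(m - 1)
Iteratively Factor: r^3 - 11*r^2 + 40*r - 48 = (r - 4)*(r^2 - 7*r + 12) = (r - 4)^2*(r - 3)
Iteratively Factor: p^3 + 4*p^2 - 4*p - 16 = (p + 2)*(p^2 + 2*p - 8) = (p + 2)*(p + 4)*(p - 2)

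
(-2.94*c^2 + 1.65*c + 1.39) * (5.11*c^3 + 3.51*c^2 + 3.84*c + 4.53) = -15.0234*c^5 - 1.8879*c^4 + 1.6048*c^3 - 2.1033*c^2 + 12.8121*c + 6.2967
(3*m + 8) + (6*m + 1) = 9*m + 9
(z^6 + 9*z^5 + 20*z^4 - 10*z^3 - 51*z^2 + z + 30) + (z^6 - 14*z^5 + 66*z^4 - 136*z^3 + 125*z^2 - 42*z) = 2*z^6 - 5*z^5 + 86*z^4 - 146*z^3 + 74*z^2 - 41*z + 30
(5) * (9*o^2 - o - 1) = 45*o^2 - 5*o - 5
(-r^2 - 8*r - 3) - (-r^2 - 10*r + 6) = 2*r - 9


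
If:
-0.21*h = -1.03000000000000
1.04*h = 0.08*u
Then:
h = 4.90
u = 63.76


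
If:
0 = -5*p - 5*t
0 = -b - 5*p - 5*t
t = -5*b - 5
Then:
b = 0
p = 5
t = -5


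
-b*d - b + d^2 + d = (-b + d)*(d + 1)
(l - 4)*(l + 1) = l^2 - 3*l - 4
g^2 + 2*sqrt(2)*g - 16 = (g - 2*sqrt(2))*(g + 4*sqrt(2))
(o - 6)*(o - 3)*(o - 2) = o^3 - 11*o^2 + 36*o - 36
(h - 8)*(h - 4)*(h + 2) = h^3 - 10*h^2 + 8*h + 64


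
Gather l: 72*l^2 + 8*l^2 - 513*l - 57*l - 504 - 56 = 80*l^2 - 570*l - 560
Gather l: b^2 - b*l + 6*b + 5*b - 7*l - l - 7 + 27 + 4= b^2 + 11*b + l*(-b - 8) + 24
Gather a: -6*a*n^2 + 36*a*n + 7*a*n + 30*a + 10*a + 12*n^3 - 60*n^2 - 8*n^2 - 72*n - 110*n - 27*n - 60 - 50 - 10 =a*(-6*n^2 + 43*n + 40) + 12*n^3 - 68*n^2 - 209*n - 120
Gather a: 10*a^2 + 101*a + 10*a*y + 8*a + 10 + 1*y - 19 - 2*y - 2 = 10*a^2 + a*(10*y + 109) - y - 11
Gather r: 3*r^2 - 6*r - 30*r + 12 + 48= 3*r^2 - 36*r + 60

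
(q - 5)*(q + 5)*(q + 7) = q^3 + 7*q^2 - 25*q - 175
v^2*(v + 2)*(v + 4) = v^4 + 6*v^3 + 8*v^2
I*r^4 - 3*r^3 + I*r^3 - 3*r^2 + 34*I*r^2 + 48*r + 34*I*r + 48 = (r - 3*I)*(r - 2*I)*(r + 8*I)*(I*r + I)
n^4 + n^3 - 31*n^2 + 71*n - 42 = (n - 3)*(n - 2)*(n - 1)*(n + 7)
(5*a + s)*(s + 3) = 5*a*s + 15*a + s^2 + 3*s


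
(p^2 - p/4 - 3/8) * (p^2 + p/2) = p^4 + p^3/4 - p^2/2 - 3*p/16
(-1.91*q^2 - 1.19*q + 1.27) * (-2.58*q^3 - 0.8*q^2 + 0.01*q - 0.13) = 4.9278*q^5 + 4.5982*q^4 - 2.3437*q^3 - 0.7796*q^2 + 0.1674*q - 0.1651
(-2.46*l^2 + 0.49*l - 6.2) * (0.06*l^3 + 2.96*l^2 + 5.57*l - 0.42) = -0.1476*l^5 - 7.2522*l^4 - 12.6238*l^3 - 14.5895*l^2 - 34.7398*l + 2.604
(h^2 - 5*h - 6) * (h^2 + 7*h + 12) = h^4 + 2*h^3 - 29*h^2 - 102*h - 72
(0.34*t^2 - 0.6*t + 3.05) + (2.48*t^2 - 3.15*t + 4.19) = 2.82*t^2 - 3.75*t + 7.24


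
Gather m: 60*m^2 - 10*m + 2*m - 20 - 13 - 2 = 60*m^2 - 8*m - 35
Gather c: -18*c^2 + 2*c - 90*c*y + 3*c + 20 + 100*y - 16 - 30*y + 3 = -18*c^2 + c*(5 - 90*y) + 70*y + 7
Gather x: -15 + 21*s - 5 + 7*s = 28*s - 20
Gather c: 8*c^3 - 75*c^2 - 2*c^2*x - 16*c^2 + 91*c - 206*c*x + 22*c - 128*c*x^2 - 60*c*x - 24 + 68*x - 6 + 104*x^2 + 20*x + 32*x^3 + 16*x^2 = 8*c^3 + c^2*(-2*x - 91) + c*(-128*x^2 - 266*x + 113) + 32*x^3 + 120*x^2 + 88*x - 30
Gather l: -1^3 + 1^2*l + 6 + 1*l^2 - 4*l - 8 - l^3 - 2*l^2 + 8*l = -l^3 - l^2 + 5*l - 3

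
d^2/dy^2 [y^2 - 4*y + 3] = 2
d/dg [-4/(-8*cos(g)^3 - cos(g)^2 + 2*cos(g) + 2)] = 8*(12*cos(g)^2 + cos(g) - 1)*sin(g)/(8*cos(g)^3 + cos(g)^2 - 2*cos(g) - 2)^2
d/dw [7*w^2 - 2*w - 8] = 14*w - 2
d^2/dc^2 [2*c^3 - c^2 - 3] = 12*c - 2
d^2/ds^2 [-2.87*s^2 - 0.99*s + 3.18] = -5.74000000000000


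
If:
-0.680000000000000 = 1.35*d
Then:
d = -0.50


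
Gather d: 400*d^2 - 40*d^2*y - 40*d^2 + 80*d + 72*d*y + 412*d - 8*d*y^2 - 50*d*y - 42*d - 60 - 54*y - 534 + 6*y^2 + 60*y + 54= d^2*(360 - 40*y) + d*(-8*y^2 + 22*y + 450) + 6*y^2 + 6*y - 540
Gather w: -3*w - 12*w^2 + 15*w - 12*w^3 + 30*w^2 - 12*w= -12*w^3 + 18*w^2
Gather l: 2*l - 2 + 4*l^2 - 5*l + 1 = 4*l^2 - 3*l - 1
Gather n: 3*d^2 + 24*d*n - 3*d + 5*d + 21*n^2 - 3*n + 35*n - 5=3*d^2 + 2*d + 21*n^2 + n*(24*d + 32) - 5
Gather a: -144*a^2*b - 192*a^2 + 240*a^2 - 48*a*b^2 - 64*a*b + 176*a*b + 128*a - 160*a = a^2*(48 - 144*b) + a*(-48*b^2 + 112*b - 32)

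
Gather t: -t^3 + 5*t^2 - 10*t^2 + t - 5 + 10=-t^3 - 5*t^2 + t + 5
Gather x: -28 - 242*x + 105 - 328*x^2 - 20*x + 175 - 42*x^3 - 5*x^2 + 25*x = -42*x^3 - 333*x^2 - 237*x + 252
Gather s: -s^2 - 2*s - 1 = -s^2 - 2*s - 1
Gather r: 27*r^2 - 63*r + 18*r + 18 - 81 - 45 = 27*r^2 - 45*r - 108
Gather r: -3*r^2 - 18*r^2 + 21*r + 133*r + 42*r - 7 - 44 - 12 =-21*r^2 + 196*r - 63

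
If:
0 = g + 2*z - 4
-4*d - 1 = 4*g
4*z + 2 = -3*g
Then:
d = 39/4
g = -10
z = 7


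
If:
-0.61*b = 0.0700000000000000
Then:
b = -0.11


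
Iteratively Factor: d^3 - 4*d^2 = (d)*(d^2 - 4*d) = d*(d - 4)*(d)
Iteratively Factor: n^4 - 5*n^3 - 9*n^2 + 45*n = (n + 3)*(n^3 - 8*n^2 + 15*n) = (n - 3)*(n + 3)*(n^2 - 5*n) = n*(n - 3)*(n + 3)*(n - 5)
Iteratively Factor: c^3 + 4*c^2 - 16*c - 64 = (c - 4)*(c^2 + 8*c + 16) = (c - 4)*(c + 4)*(c + 4)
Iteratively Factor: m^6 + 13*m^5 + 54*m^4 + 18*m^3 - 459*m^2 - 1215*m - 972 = (m - 3)*(m^5 + 16*m^4 + 102*m^3 + 324*m^2 + 513*m + 324) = (m - 3)*(m + 3)*(m^4 + 13*m^3 + 63*m^2 + 135*m + 108) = (m - 3)*(m + 3)^2*(m^3 + 10*m^2 + 33*m + 36) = (m - 3)*(m + 3)^2*(m + 4)*(m^2 + 6*m + 9) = (m - 3)*(m + 3)^3*(m + 4)*(m + 3)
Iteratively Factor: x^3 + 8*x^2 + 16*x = (x)*(x^2 + 8*x + 16) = x*(x + 4)*(x + 4)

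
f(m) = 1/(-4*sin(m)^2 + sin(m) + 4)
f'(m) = (8*sin(m)*cos(m) - cos(m))/(-4*sin(m)^2 + sin(m) + 4)^2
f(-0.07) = 0.26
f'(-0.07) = -0.10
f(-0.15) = 0.27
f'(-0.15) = -0.15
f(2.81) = 0.26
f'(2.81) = -0.10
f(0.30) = 0.25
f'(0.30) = 0.08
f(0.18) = 0.25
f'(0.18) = 0.03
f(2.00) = 0.62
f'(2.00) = -1.02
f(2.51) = 0.31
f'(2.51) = -0.29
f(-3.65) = 0.28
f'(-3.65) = -0.20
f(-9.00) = 0.34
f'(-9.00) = 0.46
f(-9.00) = 0.34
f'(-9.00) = 0.46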